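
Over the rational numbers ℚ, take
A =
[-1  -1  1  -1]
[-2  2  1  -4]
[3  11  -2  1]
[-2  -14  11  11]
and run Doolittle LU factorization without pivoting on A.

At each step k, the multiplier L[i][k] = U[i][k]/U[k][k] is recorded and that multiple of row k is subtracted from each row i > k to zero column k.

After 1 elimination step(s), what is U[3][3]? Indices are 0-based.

Step 1: pivot at (0,0) is -1.
  row1 ← row1 − (2)·row0  ⇒  L[1][0]=2, U row1=(0, 4, -1, -2)
  row2 ← row2 − (-3)·row0  ⇒  L[2][0]=-3, U row2=(0, 8, 1, -2)
  row3 ← row3 − (2)·row0  ⇒  L[3][0]=2, U row3=(0, -12, 9, 13)

U[3][3] = 13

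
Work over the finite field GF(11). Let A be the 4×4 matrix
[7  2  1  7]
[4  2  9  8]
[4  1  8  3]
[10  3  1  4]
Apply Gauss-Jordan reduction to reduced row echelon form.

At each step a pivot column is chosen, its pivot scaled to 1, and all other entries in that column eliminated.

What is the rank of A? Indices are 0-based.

pivot(0,0)=7: scale R0 → (1, 5, 8, 1)
  clear (1,0): R1 −= (4)R0 → (0, 4, 10, 4)
  clear (2,0): R2 −= (4)R0 → (0, 3, 9, 10)
  clear (3,0): R3 −= (10)R0 → (0, 8, 9, 5)
pivot(1,1)=4: scale R1 → (0, 1, 8, 1)
  clear (0,1): R0 −= (5)R1 → (1, 0, 1, 7)
  clear (2,1): R2 −= (3)R1 → (0, 0, 7, 7)
  clear (3,1): R3 −= (8)R1 → (0, 0, 0, 8)
pivot(2,2)=7: scale R2 → (0, 0, 1, 1)
  clear (0,2): R0 −= (1)R2 → (1, 0, 0, 6)
  clear (1,2): R1 −= (8)R2 → (0, 1, 0, 4)
pivot(3,3)=8: scale R3 → (0, 0, 0, 1)
  clear (0,3): R0 −= (6)R3 → (1, 0, 0, 0)
  clear (1,3): R1 −= (4)R3 → (0, 1, 0, 0)
  clear (2,3): R2 −= (1)R3 → (0, 0, 1, 0)

rank = 4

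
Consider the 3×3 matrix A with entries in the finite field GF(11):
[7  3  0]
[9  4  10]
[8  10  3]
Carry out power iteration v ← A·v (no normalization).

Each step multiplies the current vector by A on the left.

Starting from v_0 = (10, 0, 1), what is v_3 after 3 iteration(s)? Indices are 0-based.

v_0 = (10, 0, 1).
v_1 = A·v_0 = (4, 1, 6).
v_2 = A·v_1 = (9, 1, 5).
v_3 = A·v_2 = (0, 3, 9).

v_3 = (0, 3, 9)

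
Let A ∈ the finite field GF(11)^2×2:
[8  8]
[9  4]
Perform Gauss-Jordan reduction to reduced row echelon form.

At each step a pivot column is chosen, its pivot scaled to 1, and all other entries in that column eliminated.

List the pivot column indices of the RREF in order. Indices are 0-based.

[1] R0 /= 8  ⇒  (1, 1)
     R1 -= 9·R0  ⇒  (0, 6)
[2] R1 /= 6  ⇒  (0, 1)
     R0 -= 1·R1  ⇒  (1, 0)

pivot columns: 0, 1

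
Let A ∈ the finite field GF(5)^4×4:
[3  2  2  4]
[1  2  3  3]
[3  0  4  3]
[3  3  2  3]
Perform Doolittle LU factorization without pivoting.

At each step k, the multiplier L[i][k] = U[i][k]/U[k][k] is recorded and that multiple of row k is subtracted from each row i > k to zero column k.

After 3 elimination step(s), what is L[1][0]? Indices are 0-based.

[col 0] pivot 3
  R1 -= 2*R0 → (0, 3, 4, 0)  (L[1][0] := 2)
  R2 -= 1*R0 → (0, 3, 2, 4)  (L[2][0] := 1)
  R3 -= 1*R0 → (0, 1, 0, 4)  (L[3][0] := 1)
[col 1] pivot 3
  R2 -= 1*R1 → (0, 0, 3, 4)  (L[2][1] := 1)
  R3 -= 2*R1 → (0, 0, 2, 4)  (L[3][1] := 2)
[col 2] pivot 3
  R3 -= 4*R2 → (0, 0, 0, 3)  (L[3][2] := 4)

L[1][0] = 2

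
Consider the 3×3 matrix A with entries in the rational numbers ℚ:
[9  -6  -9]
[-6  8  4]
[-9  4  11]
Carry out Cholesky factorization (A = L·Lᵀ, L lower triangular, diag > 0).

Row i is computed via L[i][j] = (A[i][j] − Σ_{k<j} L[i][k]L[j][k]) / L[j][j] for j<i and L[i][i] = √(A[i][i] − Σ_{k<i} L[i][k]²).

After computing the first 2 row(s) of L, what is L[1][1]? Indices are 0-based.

Step 1: L[0][0] = √(9) = 3.
  L[1][0] = (-6) / L[0][0] = -2.
Step 2: L[1][1] = √(4) = 2.

L[1][1] = 2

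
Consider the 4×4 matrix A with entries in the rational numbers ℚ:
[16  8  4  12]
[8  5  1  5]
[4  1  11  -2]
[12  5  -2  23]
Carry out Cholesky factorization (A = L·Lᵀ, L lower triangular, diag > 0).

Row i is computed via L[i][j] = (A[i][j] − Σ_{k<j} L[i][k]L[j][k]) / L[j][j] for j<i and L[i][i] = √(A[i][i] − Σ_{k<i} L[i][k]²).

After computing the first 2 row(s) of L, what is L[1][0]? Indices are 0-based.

Step 1: L[0][0] = √(16) = 4.
  L[1][0] = (8) / L[0][0] = 2.
Step 2: L[1][1] = √(1) = 1.

L[1][0] = 2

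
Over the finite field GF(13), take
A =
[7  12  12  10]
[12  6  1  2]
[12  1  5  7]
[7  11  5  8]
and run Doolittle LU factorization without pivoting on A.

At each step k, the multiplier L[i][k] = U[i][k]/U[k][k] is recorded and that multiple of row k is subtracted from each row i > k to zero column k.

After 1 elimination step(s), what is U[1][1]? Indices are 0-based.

U[1][1] = 4

[col 0] pivot 7
  R1 -= 11*R0 → (0, 4, 12, 9)  (L[1][0] := 11)
  R2 -= 11*R0 → (0, 12, 3, 1)  (L[2][0] := 11)
  R3 -= 1*R0 → (0, 12, 6, 11)  (L[3][0] := 1)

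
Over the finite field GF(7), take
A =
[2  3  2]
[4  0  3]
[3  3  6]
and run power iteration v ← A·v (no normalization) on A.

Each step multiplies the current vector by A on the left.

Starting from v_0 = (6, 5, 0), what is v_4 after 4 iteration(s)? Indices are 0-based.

v_0 = (6, 5, 0).
v_1 = A·v_0 = (6, 3, 5).
v_2 = A·v_1 = (3, 4, 1).
v_3 = A·v_2 = (6, 1, 6).
v_4 = A·v_3 = (6, 0, 1).

v_4 = (6, 0, 1)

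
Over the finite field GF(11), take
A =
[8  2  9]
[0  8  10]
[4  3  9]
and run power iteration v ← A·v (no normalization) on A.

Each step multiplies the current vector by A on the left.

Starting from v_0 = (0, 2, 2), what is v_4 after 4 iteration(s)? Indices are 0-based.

v_4 = (9, 6, 2)

v_0 = (0, 2, 2).
v_1 = A·v_0 = (0, 3, 2).
v_2 = A·v_1 = (2, 0, 5).
v_3 = A·v_2 = (6, 6, 9).
v_4 = A·v_3 = (9, 6, 2).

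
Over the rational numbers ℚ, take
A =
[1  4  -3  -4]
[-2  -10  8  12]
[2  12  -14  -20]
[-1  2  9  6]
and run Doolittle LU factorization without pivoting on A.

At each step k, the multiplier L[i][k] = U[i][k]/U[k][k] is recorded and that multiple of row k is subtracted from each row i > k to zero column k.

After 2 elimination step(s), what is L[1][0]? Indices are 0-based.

k=0: U[0][0]=1
  eliminate (1,0): mult=-2, new row 1: (0, -2, 2, 4); set L[1][0]=-2
  eliminate (2,0): mult=2, new row 2: (0, 4, -8, -12); set L[2][0]=2
  eliminate (3,0): mult=-1, new row 3: (0, 6, 6, 2); set L[3][0]=-1
k=1: U[1][1]=-2
  eliminate (2,1): mult=-2, new row 2: (0, 0, -4, -4); set L[2][1]=-2
  eliminate (3,1): mult=-3, new row 3: (0, 0, 12, 14); set L[3][1]=-3

L[1][0] = -2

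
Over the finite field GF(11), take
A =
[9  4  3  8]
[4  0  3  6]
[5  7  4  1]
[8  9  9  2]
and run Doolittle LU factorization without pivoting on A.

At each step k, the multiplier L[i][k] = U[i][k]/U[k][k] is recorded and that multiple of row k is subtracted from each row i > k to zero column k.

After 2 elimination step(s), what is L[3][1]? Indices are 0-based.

L[3][1] = 10

k=0: U[0][0]=9
  eliminate (1,0): mult=9, new row 1: (0, 8, 9, 0); set L[1][0]=9
  eliminate (2,0): mult=3, new row 2: (0, 6, 6, 10); set L[2][0]=3
  eliminate (3,0): mult=7, new row 3: (0, 3, 10, 1); set L[3][0]=7
k=1: U[1][1]=8
  eliminate (2,1): mult=9, new row 2: (0, 0, 2, 10); set L[2][1]=9
  eliminate (3,1): mult=10, new row 3: (0, 0, 8, 1); set L[3][1]=10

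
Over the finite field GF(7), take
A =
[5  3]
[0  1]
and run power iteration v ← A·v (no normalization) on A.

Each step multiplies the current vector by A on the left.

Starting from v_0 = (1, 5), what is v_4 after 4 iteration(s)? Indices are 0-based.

v_0 = (1, 5).
v_1 = A·v_0 = (6, 5).
v_2 = A·v_1 = (3, 5).
v_3 = A·v_2 = (2, 5).
v_4 = A·v_3 = (4, 5).

v_4 = (4, 5)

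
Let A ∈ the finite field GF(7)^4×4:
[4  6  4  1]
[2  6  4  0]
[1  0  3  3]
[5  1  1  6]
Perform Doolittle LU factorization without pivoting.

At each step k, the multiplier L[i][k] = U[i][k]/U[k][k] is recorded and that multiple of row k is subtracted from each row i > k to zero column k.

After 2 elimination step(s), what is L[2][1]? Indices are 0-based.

L[2][1] = 3

k=0: U[0][0]=4
  eliminate (1,0): mult=4, new row 1: (0, 3, 2, 3); set L[1][0]=4
  eliminate (2,0): mult=2, new row 2: (0, 2, 2, 1); set L[2][0]=2
  eliminate (3,0): mult=3, new row 3: (0, 4, 3, 3); set L[3][0]=3
k=1: U[1][1]=3
  eliminate (2,1): mult=3, new row 2: (0, 0, 3, 6); set L[2][1]=3
  eliminate (3,1): mult=6, new row 3: (0, 0, 5, 6); set L[3][1]=6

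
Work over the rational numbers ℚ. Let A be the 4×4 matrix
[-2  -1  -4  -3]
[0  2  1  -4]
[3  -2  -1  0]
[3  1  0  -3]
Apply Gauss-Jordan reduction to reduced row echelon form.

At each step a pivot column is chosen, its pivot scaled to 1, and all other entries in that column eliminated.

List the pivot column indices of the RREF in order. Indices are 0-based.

pivot columns: 0, 1, 2, 3

pivot(0,0)=-2: scale R0 → (1, 1/2, 2, 3/2)
  clear (2,0): R2 −= (3)R0 → (0, -7/2, -7, -9/2)
  clear (3,0): R3 −= (3)R0 → (0, -1/2, -6, -15/2)
pivot(1,1)=2: scale R1 → (0, 1, 1/2, -2)
  clear (0,1): R0 −= (1/2)R1 → (1, 0, 7/4, 5/2)
  clear (2,1): R2 −= (-7/2)R1 → (0, 0, -21/4, -23/2)
  clear (3,1): R3 −= (-1/2)R1 → (0, 0, -23/4, -17/2)
pivot(2,2)=-21/4: scale R2 → (0, 0, 1, 46/21)
  clear (0,2): R0 −= (7/4)R2 → (1, 0, 0, -4/3)
  clear (1,2): R1 −= (1/2)R2 → (0, 1, 0, -65/21)
  clear (3,2): R3 −= (-23/4)R2 → (0, 0, 0, 86/21)
pivot(3,3)=86/21: scale R3 → (0, 0, 0, 1)
  clear (0,3): R0 −= (-4/3)R3 → (1, 0, 0, 0)
  clear (1,3): R1 −= (-65/21)R3 → (0, 1, 0, 0)
  clear (2,3): R2 −= (46/21)R3 → (0, 0, 1, 0)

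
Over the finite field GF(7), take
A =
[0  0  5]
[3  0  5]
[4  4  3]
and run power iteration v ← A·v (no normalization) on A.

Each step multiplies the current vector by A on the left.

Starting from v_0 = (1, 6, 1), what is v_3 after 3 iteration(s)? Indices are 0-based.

v_0 = (1, 6, 1).
v_1 = A·v_0 = (5, 1, 3).
v_2 = A·v_1 = (1, 2, 5).
v_3 = A·v_2 = (4, 0, 6).

v_3 = (4, 0, 6)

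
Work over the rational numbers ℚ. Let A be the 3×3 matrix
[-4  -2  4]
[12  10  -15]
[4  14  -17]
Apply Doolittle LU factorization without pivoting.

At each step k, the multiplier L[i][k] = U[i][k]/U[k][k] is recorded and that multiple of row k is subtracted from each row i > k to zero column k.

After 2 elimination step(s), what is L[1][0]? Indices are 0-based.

Step 1: pivot at (0,0) is -4.
  row1 ← row1 − (-3)·row0  ⇒  L[1][0]=-3, U row1=(0, 4, -3)
  row2 ← row2 − (-1)·row0  ⇒  L[2][0]=-1, U row2=(0, 12, -13)
Step 2: pivot at (1,1) is 4.
  row2 ← row2 − (3)·row1  ⇒  L[2][1]=3, U row2=(0, 0, -4)

L[1][0] = -3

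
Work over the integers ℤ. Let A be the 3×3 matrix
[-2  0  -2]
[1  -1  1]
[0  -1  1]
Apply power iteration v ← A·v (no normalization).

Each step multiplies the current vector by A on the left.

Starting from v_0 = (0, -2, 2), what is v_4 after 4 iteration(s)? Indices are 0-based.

v_0 = (0, -2, 2).
v_1 = A·v_0 = (-4, 4, 4).
v_2 = A·v_1 = (0, -4, 0).
v_3 = A·v_2 = (0, 4, 4).
v_4 = A·v_3 = (-8, 0, 0).

v_4 = (-8, 0, 0)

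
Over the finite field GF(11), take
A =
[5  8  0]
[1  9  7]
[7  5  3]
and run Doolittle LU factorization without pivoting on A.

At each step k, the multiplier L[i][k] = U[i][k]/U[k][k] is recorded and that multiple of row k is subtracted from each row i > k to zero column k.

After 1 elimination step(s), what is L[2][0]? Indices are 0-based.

Step 1: pivot at (0,0) is 5.
  row1 ← row1 − (9)·row0  ⇒  L[1][0]=9, U row1=(0, 3, 7)
  row2 ← row2 − (8)·row0  ⇒  L[2][0]=8, U row2=(0, 7, 3)

L[2][0] = 8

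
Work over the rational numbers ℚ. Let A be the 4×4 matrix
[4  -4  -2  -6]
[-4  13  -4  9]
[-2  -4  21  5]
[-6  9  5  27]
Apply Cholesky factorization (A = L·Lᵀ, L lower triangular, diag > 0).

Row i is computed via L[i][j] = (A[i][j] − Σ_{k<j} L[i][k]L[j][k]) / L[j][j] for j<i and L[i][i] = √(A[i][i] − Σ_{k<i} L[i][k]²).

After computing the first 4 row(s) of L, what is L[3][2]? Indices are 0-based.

L[3][2] = 1

Step 1: L[0][0] = √(4) = 2.
  L[1][0] = (-4) / L[0][0] = -2.
Step 2: L[1][1] = √(9) = 3.
  L[2][0] = (-2) / L[0][0] = -1.
  L[2][1] = (-6) / L[1][1] = -2.
Step 3: L[2][2] = √(16) = 4.
  L[3][0] = (-6) / L[0][0] = -3.
  L[3][1] = (3) / L[1][1] = 1.
  L[3][2] = (4) / L[2][2] = 1.
Step 4: L[3][3] = √(16) = 4.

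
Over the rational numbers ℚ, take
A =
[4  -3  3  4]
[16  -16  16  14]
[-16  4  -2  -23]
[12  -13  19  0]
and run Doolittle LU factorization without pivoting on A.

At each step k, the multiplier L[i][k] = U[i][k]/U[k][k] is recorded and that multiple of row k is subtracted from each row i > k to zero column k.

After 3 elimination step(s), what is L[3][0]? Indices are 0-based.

Step 1: pivot at (0,0) is 4.
  row1 ← row1 − (4)·row0  ⇒  L[1][0]=4, U row1=(0, -4, 4, -2)
  row2 ← row2 − (-4)·row0  ⇒  L[2][0]=-4, U row2=(0, -8, 10, -7)
  row3 ← row3 − (3)·row0  ⇒  L[3][0]=3, U row3=(0, -4, 10, -12)
Step 2: pivot at (1,1) is -4.
  row2 ← row2 − (2)·row1  ⇒  L[2][1]=2, U row2=(0, 0, 2, -3)
  row3 ← row3 − (1)·row1  ⇒  L[3][1]=1, U row3=(0, 0, 6, -10)
Step 3: pivot at (2,2) is 2.
  row3 ← row3 − (3)·row2  ⇒  L[3][2]=3, U row3=(0, 0, 0, -1)

L[3][0] = 3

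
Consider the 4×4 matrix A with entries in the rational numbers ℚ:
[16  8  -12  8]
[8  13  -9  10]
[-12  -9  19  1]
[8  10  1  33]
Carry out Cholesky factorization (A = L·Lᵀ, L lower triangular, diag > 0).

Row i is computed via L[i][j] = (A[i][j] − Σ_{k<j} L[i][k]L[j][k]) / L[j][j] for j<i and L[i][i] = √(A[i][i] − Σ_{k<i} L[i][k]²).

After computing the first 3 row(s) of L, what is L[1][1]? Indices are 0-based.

Step 1: L[0][0] = √(16) = 4.
  L[1][0] = (8) / L[0][0] = 2.
Step 2: L[1][1] = √(9) = 3.
  L[2][0] = (-12) / L[0][0] = -3.
  L[2][1] = (-3) / L[1][1] = -1.
Step 3: L[2][2] = √(9) = 3.

L[1][1] = 3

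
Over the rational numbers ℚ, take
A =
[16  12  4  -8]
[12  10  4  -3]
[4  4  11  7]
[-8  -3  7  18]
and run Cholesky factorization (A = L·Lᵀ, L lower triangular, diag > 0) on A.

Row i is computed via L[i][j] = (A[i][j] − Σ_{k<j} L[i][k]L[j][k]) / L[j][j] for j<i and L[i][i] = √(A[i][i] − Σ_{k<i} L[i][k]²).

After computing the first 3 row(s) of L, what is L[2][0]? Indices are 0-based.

Step 1: L[0][0] = √(16) = 4.
  L[1][0] = (12) / L[0][0] = 3.
Step 2: L[1][1] = √(1) = 1.
  L[2][0] = (4) / L[0][0] = 1.
  L[2][1] = (1) / L[1][1] = 1.
Step 3: L[2][2] = √(9) = 3.

L[2][0] = 1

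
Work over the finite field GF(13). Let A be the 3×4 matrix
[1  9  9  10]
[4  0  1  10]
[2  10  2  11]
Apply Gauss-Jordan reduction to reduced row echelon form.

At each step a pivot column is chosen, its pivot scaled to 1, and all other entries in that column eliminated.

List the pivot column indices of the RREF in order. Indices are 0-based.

pivot(0,0)=1: scale R0 → (1, 9, 9, 10)
  clear (1,0): R1 −= (4)R0 → (0, 3, 4, 9)
  clear (2,0): R2 −= (2)R0 → (0, 5, 10, 4)
pivot(1,1)=3: scale R1 → (0, 1, 10, 3)
  clear (0,1): R0 −= (9)R1 → (1, 0, 10, 9)
  clear (2,1): R2 −= (5)R1 → (0, 0, 12, 2)
pivot(2,2)=12: scale R2 → (0, 0, 1, 11)
  clear (0,2): R0 −= (10)R2 → (1, 0, 0, 3)
  clear (1,2): R1 −= (10)R2 → (0, 1, 0, 10)

pivot columns: 0, 1, 2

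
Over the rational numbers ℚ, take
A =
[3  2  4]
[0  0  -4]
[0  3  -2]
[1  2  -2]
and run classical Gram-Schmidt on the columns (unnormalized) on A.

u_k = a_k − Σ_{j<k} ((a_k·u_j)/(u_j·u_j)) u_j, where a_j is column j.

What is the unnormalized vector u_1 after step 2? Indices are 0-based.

Step 1: u_0 = a_0 = (3, 0, 0, 1).
Step 2: u_1 = a_1 − (4/5)·u_0 = (-2/5, 0, 3, 6/5).

u_1 = (-2/5, 0, 3, 6/5)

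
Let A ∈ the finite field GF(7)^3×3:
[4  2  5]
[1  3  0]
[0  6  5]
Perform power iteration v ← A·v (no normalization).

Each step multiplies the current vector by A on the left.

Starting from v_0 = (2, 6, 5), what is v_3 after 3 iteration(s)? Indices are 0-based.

v_3 = (4, 0, 4)

v_0 = (2, 6, 5).
v_1 = A·v_0 = (3, 6, 5).
v_2 = A·v_1 = (0, 0, 5).
v_3 = A·v_2 = (4, 0, 4).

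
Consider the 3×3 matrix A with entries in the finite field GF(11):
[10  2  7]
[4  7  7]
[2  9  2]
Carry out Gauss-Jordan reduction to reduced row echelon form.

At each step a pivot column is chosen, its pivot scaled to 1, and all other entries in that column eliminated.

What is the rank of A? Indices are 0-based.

step 1: normalize row 0 (÷10) = (1, 9, 4)
  row 1: subtract 4×row0 = (0, 4, 2)
  row 2: subtract 2×row0 = (0, 2, 5)
step 2: normalize row 1 (÷4) = (0, 1, 6)
  row 0: subtract 9×row1 = (1, 0, 5)
  row 2: subtract 2×row1 = (0, 0, 4)
step 3: normalize row 2 (÷4) = (0, 0, 1)
  row 0: subtract 5×row2 = (1, 0, 0)
  row 1: subtract 6×row2 = (0, 1, 0)

rank = 3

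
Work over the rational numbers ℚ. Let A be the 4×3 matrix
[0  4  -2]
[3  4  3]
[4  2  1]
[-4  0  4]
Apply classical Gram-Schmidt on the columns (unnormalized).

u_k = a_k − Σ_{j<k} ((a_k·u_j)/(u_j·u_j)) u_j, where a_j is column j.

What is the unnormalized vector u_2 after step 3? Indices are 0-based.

u_2 = (-844/269, 672/269, 344/269, 848/269)

Step 1: u_0 = a_0 = (0, 3, 4, -4).
Step 2: u_1 = a_1 − (20/41)·u_0 = (4, 104/41, 2/41, 80/41).
Step 3: u_2 = a_2 − (-3/41)·u_0 − (153/538)·u_1 = (-844/269, 672/269, 344/269, 848/269).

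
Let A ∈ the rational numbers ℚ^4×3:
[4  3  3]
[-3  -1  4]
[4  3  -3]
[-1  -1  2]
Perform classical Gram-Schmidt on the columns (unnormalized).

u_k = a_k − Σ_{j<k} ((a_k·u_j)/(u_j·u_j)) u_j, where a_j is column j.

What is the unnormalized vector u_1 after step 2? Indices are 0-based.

u_1 = (1/3, 1, 1/3, -1/3)

Step 1: u_0 = a_0 = (4, -3, 4, -1).
Step 2: u_1 = a_1 − (2/3)·u_0 = (1/3, 1, 1/3, -1/3).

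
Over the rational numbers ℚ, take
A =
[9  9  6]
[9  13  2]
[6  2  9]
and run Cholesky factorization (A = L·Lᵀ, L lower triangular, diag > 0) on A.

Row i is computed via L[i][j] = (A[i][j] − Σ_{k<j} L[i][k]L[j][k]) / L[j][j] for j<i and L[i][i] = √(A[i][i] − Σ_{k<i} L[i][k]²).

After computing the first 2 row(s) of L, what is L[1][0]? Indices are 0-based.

L[1][0] = 3

Step 1: L[0][0] = √(9) = 3.
  L[1][0] = (9) / L[0][0] = 3.
Step 2: L[1][1] = √(4) = 2.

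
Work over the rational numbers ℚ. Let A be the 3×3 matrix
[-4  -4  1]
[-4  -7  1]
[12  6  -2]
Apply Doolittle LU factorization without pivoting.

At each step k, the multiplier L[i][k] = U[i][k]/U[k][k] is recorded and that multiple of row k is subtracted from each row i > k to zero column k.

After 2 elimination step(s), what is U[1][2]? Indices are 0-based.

[col 0] pivot -4
  R1 -= 1*R0 → (0, -3, 0)  (L[1][0] := 1)
  R2 -= -3*R0 → (0, -6, 1)  (L[2][0] := -3)
[col 1] pivot -3
  R2 -= 2*R1 → (0, 0, 1)  (L[2][1] := 2)

U[1][2] = 0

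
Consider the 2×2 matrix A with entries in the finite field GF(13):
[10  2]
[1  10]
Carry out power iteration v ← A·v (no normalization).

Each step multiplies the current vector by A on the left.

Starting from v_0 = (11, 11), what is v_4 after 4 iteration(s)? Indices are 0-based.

v_4 = (12, 8)

v_0 = (11, 11).
v_1 = A·v_0 = (2, 4).
v_2 = A·v_1 = (2, 3).
v_3 = A·v_2 = (0, 6).
v_4 = A·v_3 = (12, 8).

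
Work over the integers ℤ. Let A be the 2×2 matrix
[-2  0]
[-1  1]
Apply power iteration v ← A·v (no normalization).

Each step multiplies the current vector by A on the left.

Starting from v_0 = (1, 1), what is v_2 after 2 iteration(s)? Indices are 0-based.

v_2 = (4, 2)

v_0 = (1, 1).
v_1 = A·v_0 = (-2, 0).
v_2 = A·v_1 = (4, 2).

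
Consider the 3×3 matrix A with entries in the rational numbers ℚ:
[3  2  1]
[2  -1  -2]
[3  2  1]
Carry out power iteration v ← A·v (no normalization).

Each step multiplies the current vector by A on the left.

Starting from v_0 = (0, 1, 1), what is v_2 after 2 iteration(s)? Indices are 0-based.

v_2 = (6, 3, 6)

v_0 = (0, 1, 1).
v_1 = A·v_0 = (3, -3, 3).
v_2 = A·v_1 = (6, 3, 6).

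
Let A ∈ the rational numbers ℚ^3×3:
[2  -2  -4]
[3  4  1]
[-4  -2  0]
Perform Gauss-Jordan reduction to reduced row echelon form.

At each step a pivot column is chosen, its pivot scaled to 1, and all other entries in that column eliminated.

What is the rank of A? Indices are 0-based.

rank = 3

[1] R0 /= 2  ⇒  (1, -1, -2)
     R1 -= 3·R0  ⇒  (0, 7, 7)
     R2 -= -4·R0  ⇒  (0, -6, -8)
[2] R1 /= 7  ⇒  (0, 1, 1)
     R0 -= -1·R1  ⇒  (1, 0, -1)
     R2 -= -6·R1  ⇒  (0, 0, -2)
[3] R2 /= -2  ⇒  (0, 0, 1)
     R0 -= -1·R2  ⇒  (1, 0, 0)
     R1 -= 1·R2  ⇒  (0, 1, 0)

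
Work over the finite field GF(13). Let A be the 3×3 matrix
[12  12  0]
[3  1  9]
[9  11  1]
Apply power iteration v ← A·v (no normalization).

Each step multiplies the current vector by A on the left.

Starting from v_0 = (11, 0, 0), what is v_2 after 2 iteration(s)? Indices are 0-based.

v_0 = (11, 0, 0).
v_1 = A·v_0 = (2, 7, 8).
v_2 = A·v_1 = (4, 7, 12).

v_2 = (4, 7, 12)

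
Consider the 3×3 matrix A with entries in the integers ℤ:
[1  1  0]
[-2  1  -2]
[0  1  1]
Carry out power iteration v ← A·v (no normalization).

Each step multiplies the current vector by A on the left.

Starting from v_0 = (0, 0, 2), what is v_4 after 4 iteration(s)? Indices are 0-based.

v_0 = (0, 0, 2).
v_1 = A·v_0 = (0, -4, 2).
v_2 = A·v_1 = (-4, -8, -2).
v_3 = A·v_2 = (-12, 4, -10).
v_4 = A·v_3 = (-8, 48, -6).

v_4 = (-8, 48, -6)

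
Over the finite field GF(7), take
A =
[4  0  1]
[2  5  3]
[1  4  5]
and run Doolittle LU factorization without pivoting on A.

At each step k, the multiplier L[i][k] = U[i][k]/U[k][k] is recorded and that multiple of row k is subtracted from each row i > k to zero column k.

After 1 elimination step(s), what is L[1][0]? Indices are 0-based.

L[1][0] = 4

[col 0] pivot 4
  R1 -= 4*R0 → (0, 5, 6)  (L[1][0] := 4)
  R2 -= 2*R0 → (0, 4, 3)  (L[2][0] := 2)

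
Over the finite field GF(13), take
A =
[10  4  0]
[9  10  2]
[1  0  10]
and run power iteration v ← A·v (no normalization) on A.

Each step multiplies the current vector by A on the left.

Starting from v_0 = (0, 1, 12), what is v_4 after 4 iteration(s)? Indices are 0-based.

v_0 = (0, 1, 12).
v_1 = A·v_0 = (4, 8, 3).
v_2 = A·v_1 = (7, 5, 8).
v_3 = A·v_2 = (12, 12, 9).
v_4 = A·v_3 = (12, 12, 11).

v_4 = (12, 12, 11)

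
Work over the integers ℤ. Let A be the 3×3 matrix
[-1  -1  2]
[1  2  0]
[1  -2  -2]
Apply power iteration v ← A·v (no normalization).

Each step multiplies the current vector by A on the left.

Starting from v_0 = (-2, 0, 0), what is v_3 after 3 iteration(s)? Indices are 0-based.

v_3 = (26, -8, -20)

v_0 = (-2, 0, 0).
v_1 = A·v_0 = (2, -2, -2).
v_2 = A·v_1 = (-4, -2, 10).
v_3 = A·v_2 = (26, -8, -20).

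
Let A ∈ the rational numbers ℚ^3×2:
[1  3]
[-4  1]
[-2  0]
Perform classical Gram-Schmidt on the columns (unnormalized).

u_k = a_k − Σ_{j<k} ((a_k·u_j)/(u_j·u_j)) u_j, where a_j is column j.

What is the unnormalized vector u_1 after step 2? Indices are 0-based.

u_1 = (64/21, 17/21, -2/21)

Step 1: u_0 = a_0 = (1, -4, -2).
Step 2: u_1 = a_1 − (-1/21)·u_0 = (64/21, 17/21, -2/21).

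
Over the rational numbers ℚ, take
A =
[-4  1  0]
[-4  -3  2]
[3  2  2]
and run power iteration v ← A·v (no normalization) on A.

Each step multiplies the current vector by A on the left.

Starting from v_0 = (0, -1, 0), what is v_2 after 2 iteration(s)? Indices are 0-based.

v_0 = (0, -1, 0).
v_1 = A·v_0 = (-1, 3, -2).
v_2 = A·v_1 = (7, -9, -1).

v_2 = (7, -9, -1)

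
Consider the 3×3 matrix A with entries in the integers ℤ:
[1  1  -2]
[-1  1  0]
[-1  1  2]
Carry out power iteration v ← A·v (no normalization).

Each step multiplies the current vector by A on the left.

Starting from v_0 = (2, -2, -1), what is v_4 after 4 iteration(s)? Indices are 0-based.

v_4 = (128, -56, -160)

v_0 = (2, -2, -1).
v_1 = A·v_0 = (2, -4, -6).
v_2 = A·v_1 = (10, -6, -18).
v_3 = A·v_2 = (40, -16, -52).
v_4 = A·v_3 = (128, -56, -160).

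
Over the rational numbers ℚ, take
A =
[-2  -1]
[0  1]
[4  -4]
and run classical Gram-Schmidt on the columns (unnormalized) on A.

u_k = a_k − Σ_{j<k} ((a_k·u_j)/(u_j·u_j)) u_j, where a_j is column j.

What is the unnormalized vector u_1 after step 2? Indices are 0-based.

u_1 = (-12/5, 1, -6/5)

Step 1: u_0 = a_0 = (-2, 0, 4).
Step 2: u_1 = a_1 − (-7/10)·u_0 = (-12/5, 1, -6/5).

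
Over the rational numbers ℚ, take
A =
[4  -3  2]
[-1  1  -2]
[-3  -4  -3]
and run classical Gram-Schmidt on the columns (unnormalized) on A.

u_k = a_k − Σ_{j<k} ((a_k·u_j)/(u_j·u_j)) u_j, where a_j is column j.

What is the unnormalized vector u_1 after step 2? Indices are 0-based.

u_1 = (-37/13, 25/26, -107/26)

Step 1: u_0 = a_0 = (4, -1, -3).
Step 2: u_1 = a_1 − (-1/26)·u_0 = (-37/13, 25/26, -107/26).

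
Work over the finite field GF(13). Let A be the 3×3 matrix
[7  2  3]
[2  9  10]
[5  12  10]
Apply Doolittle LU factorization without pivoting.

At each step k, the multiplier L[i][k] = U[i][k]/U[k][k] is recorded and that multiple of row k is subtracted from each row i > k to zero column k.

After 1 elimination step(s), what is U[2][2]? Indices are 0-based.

[col 0] pivot 7
  R1 -= 4*R0 → (0, 1, 11)  (L[1][0] := 4)
  R2 -= 10*R0 → (0, 5, 6)  (L[2][0] := 10)

U[2][2] = 6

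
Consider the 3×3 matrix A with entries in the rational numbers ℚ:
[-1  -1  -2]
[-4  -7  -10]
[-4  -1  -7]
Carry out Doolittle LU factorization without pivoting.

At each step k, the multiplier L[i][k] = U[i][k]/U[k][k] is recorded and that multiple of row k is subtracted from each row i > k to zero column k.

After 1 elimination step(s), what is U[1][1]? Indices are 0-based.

[col 0] pivot -1
  R1 -= 4*R0 → (0, -3, -2)  (L[1][0] := 4)
  R2 -= 4*R0 → (0, 3, 1)  (L[2][0] := 4)

U[1][1] = -3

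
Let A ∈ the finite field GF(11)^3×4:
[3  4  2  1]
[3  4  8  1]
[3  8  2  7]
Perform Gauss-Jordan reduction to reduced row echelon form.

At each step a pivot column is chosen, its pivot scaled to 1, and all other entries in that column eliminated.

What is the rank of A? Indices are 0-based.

rank = 3

pivot(0,0)=3: scale R0 → (1, 5, 8, 4)
  clear (1,0): R1 −= (3)R0 → (0, 0, 6, 0)
  clear (2,0): R2 −= (3)R0 → (0, 4, 0, 6)
pivot(1,1): swap R1↔R2
pivot(1,1)=4: scale R1 → (0, 1, 0, 7)
  clear (0,1): R0 −= (5)R1 → (1, 0, 8, 2)
pivot(2,2)=6: scale R2 → (0, 0, 1, 0)
  clear (0,2): R0 −= (8)R2 → (1, 0, 0, 2)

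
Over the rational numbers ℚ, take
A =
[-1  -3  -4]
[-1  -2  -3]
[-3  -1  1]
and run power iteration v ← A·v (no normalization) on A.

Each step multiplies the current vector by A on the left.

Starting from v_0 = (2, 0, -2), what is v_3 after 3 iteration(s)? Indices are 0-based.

v_0 = (2, 0, -2).
v_1 = A·v_0 = (6, 4, -8).
v_2 = A·v_1 = (14, 10, -30).
v_3 = A·v_2 = (76, 56, -82).

v_3 = (76, 56, -82)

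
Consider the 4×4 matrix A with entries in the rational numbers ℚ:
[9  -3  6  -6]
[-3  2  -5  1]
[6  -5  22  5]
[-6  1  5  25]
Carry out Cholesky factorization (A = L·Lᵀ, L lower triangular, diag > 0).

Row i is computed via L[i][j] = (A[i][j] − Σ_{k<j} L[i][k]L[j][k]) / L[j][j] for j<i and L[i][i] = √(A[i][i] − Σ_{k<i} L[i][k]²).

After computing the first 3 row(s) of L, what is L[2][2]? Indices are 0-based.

L[2][2] = 3

Step 1: L[0][0] = √(9) = 3.
  L[1][0] = (-3) / L[0][0] = -1.
Step 2: L[1][1] = √(1) = 1.
  L[2][0] = (6) / L[0][0] = 2.
  L[2][1] = (-3) / L[1][1] = -3.
Step 3: L[2][2] = √(9) = 3.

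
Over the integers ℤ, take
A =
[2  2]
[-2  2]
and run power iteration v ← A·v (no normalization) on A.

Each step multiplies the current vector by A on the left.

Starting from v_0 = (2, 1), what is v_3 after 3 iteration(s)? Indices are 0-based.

v_0 = (2, 1).
v_1 = A·v_0 = (6, -2).
v_2 = A·v_1 = (8, -16).
v_3 = A·v_2 = (-16, -48).

v_3 = (-16, -48)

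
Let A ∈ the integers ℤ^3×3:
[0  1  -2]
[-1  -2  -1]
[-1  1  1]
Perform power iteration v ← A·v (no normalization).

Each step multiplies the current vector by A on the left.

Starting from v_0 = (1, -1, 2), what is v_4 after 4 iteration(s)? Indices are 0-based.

v_4 = (-41, 23, -4)

v_0 = (1, -1, 2).
v_1 = A·v_0 = (-5, -1, 0).
v_2 = A·v_1 = (-1, 7, 4).
v_3 = A·v_2 = (-1, -17, 12).
v_4 = A·v_3 = (-41, 23, -4).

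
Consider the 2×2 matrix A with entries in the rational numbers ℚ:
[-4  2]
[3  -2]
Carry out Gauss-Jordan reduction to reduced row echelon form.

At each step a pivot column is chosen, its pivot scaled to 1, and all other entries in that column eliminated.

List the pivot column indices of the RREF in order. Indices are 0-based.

[1] R0 /= -4  ⇒  (1, -1/2)
     R1 -= 3·R0  ⇒  (0, -1/2)
[2] R1 /= -1/2  ⇒  (0, 1)
     R0 -= -1/2·R1  ⇒  (1, 0)

pivot columns: 0, 1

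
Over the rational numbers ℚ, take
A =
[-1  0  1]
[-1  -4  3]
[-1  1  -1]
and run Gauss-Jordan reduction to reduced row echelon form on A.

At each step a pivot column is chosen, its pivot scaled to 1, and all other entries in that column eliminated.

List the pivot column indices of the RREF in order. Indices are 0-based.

pivot columns: 0, 1, 2

pivot(0,0)=-1: scale R0 → (1, 0, -1)
  clear (1,0): R1 −= (-1)R0 → (0, -4, 2)
  clear (2,0): R2 −= (-1)R0 → (0, 1, -2)
pivot(1,1)=-4: scale R1 → (0, 1, -1/2)
  clear (2,1): R2 −= (1)R1 → (0, 0, -3/2)
pivot(2,2)=-3/2: scale R2 → (0, 0, 1)
  clear (0,2): R0 −= (-1)R2 → (1, 0, 0)
  clear (1,2): R1 −= (-1/2)R2 → (0, 1, 0)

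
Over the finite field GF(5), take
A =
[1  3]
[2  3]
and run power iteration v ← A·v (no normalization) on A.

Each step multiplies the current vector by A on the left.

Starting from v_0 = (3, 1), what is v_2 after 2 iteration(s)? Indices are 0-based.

v_0 = (3, 1).
v_1 = A·v_0 = (1, 4).
v_2 = A·v_1 = (3, 4).

v_2 = (3, 4)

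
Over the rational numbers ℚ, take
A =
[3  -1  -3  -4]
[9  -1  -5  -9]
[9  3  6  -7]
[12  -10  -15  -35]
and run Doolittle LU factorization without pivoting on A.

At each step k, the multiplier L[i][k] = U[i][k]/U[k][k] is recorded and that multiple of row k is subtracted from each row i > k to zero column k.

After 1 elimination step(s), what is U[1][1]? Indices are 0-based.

k=0: U[0][0]=3
  eliminate (1,0): mult=3, new row 1: (0, 2, 4, 3); set L[1][0]=3
  eliminate (2,0): mult=3, new row 2: (0, 6, 15, 5); set L[2][0]=3
  eliminate (3,0): mult=4, new row 3: (0, -6, -3, -19); set L[3][0]=4

U[1][1] = 2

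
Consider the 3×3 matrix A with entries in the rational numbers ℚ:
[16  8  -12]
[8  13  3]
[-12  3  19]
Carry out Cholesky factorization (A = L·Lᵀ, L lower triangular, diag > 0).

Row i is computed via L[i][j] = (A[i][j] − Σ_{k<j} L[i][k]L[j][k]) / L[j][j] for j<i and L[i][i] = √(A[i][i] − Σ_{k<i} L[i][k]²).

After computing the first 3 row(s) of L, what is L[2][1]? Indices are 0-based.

Step 1: L[0][0] = √(16) = 4.
  L[1][0] = (8) / L[0][0] = 2.
Step 2: L[1][1] = √(9) = 3.
  L[2][0] = (-12) / L[0][0] = -3.
  L[2][1] = (9) / L[1][1] = 3.
Step 3: L[2][2] = √(1) = 1.

L[2][1] = 3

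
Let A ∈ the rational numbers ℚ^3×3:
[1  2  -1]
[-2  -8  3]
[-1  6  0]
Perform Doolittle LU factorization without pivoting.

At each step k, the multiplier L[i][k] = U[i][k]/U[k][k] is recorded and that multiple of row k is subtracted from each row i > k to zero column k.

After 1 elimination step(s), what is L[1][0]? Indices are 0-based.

L[1][0] = -2

[col 0] pivot 1
  R1 -= -2*R0 → (0, -4, 1)  (L[1][0] := -2)
  R2 -= -1*R0 → (0, 8, -1)  (L[2][0] := -1)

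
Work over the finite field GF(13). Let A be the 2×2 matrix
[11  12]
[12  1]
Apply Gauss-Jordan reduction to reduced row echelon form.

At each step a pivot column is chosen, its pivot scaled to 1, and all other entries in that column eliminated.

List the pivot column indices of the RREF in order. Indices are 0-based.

step 1: normalize row 0 (÷11) = (1, 7)
  row 1: subtract 12×row0 = (0, 8)
step 2: normalize row 1 (÷8) = (0, 1)
  row 0: subtract 7×row1 = (1, 0)

pivot columns: 0, 1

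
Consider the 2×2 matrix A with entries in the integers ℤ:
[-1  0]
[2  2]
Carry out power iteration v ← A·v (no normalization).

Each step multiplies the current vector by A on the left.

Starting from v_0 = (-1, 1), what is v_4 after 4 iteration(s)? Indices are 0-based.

v_4 = (-1, 6)

v_0 = (-1, 1).
v_1 = A·v_0 = (1, 0).
v_2 = A·v_1 = (-1, 2).
v_3 = A·v_2 = (1, 2).
v_4 = A·v_3 = (-1, 6).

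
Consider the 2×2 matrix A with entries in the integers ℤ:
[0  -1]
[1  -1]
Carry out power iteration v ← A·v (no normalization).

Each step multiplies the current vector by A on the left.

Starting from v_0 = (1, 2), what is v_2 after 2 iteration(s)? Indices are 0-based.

v_0 = (1, 2).
v_1 = A·v_0 = (-2, -1).
v_2 = A·v_1 = (1, -1).

v_2 = (1, -1)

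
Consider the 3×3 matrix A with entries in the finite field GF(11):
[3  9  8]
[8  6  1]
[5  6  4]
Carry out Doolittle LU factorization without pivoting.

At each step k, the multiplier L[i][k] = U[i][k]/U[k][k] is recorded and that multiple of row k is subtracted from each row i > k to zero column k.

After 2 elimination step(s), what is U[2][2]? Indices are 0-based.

U[2][2] = 10

k=0: U[0][0]=3
  eliminate (1,0): mult=10, new row 1: (0, 4, 9); set L[1][0]=10
  eliminate (2,0): mult=9, new row 2: (0, 2, 9); set L[2][0]=9
k=1: U[1][1]=4
  eliminate (2,1): mult=6, new row 2: (0, 0, 10); set L[2][1]=6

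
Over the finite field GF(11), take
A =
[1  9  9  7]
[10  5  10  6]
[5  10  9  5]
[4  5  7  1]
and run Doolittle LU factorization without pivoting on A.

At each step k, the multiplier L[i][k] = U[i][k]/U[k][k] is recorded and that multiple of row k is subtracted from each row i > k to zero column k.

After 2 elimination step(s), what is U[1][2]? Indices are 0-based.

U[1][2] = 8

[col 0] pivot 1
  R1 -= 10*R0 → (0, 3, 8, 2)  (L[1][0] := 10)
  R2 -= 5*R0 → (0, 9, 8, 3)  (L[2][0] := 5)
  R3 -= 4*R0 → (0, 2, 4, 6)  (L[3][0] := 4)
[col 1] pivot 3
  R2 -= 3*R1 → (0, 0, 6, 8)  (L[2][1] := 3)
  R3 -= 8*R1 → (0, 0, 6, 1)  (L[3][1] := 8)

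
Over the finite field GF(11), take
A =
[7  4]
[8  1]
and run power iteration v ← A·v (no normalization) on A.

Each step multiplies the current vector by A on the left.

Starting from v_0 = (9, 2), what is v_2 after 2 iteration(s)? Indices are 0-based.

v_2 = (1, 4)

v_0 = (9, 2).
v_1 = A·v_0 = (5, 8).
v_2 = A·v_1 = (1, 4).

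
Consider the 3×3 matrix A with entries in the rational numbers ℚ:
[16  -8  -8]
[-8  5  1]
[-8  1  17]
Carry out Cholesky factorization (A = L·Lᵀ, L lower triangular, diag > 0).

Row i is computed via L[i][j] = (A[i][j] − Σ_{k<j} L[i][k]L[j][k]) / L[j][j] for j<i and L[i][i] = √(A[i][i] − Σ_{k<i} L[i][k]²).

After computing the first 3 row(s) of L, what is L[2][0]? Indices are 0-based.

Step 1: L[0][0] = √(16) = 4.
  L[1][0] = (-8) / L[0][0] = -2.
Step 2: L[1][1] = √(1) = 1.
  L[2][0] = (-8) / L[0][0] = -2.
  L[2][1] = (-3) / L[1][1] = -3.
Step 3: L[2][2] = √(4) = 2.

L[2][0] = -2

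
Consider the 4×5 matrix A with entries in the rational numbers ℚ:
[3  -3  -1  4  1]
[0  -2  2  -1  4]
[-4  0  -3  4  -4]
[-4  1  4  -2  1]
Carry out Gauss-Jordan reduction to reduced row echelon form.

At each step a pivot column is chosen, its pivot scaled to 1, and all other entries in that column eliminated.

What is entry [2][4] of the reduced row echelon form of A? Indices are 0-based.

M[2][4] = 20/73

[1] R0 /= 3  ⇒  (1, -1, -1/3, 4/3, 1/3)
     R2 -= -4·R0  ⇒  (0, -4, -13/3, 28/3, -8/3)
     R3 -= -4·R0  ⇒  (0, -3, 8/3, 10/3, 7/3)
[2] R1 /= -2  ⇒  (0, 1, -1, 1/2, -2)
     R0 -= -1·R1  ⇒  (1, 0, -4/3, 11/6, -5/3)
     R2 -= -4·R1  ⇒  (0, 0, -25/3, 34/3, -32/3)
     R3 -= -3·R1  ⇒  (0, 0, -1/3, 29/6, -11/3)
[3] R2 /= -25/3  ⇒  (0, 0, 1, -34/25, 32/25)
     R0 -= -4/3·R2  ⇒  (1, 0, 0, 1/50, 1/25)
     R1 -= -1·R2  ⇒  (0, 1, 0, -43/50, -18/25)
     R3 -= -1/3·R2  ⇒  (0, 0, 0, 219/50, -81/25)
[4] R3 /= 219/50  ⇒  (0, 0, 0, 1, -54/73)
     R0 -= 1/50·R3  ⇒  (1, 0, 0, 0, 4/73)
     R1 -= -43/50·R3  ⇒  (0, 1, 0, 0, -99/73)
     R2 -= -34/25·R3  ⇒  (0, 0, 1, 0, 20/73)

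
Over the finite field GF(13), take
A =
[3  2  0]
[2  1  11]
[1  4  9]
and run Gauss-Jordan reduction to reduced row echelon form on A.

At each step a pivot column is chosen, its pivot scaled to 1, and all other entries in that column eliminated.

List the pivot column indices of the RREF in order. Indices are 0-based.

pivot(0,0)=3: scale R0 → (1, 5, 0)
  clear (1,0): R1 −= (2)R0 → (0, 4, 11)
  clear (2,0): R2 −= (1)R0 → (0, 12, 9)
pivot(1,1)=4: scale R1 → (0, 1, 6)
  clear (0,1): R0 −= (5)R1 → (1, 0, 9)
  clear (2,1): R2 −= (12)R1 → (0, 0, 2)
pivot(2,2)=2: scale R2 → (0, 0, 1)
  clear (0,2): R0 −= (9)R2 → (1, 0, 0)
  clear (1,2): R1 −= (6)R2 → (0, 1, 0)

pivot columns: 0, 1, 2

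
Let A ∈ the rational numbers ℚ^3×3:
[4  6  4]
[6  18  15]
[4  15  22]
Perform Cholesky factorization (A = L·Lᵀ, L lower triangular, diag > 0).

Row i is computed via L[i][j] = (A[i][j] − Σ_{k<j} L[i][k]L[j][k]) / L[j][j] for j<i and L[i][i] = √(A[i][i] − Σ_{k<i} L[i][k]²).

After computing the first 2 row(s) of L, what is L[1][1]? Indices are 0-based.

L[1][1] = 3

Step 1: L[0][0] = √(4) = 2.
  L[1][0] = (6) / L[0][0] = 3.
Step 2: L[1][1] = √(9) = 3.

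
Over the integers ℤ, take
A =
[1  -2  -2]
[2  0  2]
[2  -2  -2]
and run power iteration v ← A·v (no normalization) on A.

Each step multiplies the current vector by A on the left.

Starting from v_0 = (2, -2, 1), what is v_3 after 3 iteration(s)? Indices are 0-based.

v_0 = (2, -2, 1).
v_1 = A·v_0 = (4, 6, 6).
v_2 = A·v_1 = (-20, 20, -16).
v_3 = A·v_2 = (-28, -72, -48).

v_3 = (-28, -72, -48)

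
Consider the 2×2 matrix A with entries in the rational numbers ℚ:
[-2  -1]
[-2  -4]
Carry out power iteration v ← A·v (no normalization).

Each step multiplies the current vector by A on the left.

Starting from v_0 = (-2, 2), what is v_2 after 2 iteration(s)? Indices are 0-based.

v_0 = (-2, 2).
v_1 = A·v_0 = (2, -4).
v_2 = A·v_1 = (0, 12).

v_2 = (0, 12)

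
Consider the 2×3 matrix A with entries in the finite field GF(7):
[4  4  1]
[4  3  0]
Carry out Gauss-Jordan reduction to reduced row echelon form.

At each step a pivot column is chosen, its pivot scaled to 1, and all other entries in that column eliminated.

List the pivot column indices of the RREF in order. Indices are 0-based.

pivot columns: 0, 1

pivot(0,0)=4: scale R0 → (1, 1, 2)
  clear (1,0): R1 −= (4)R0 → (0, 6, 6)
pivot(1,1)=6: scale R1 → (0, 1, 1)
  clear (0,1): R0 −= (1)R1 → (1, 0, 1)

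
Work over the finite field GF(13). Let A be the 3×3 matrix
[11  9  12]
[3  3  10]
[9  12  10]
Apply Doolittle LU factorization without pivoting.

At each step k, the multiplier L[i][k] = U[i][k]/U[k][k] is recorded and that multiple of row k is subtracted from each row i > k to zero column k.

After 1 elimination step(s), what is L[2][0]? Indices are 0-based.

Step 1: pivot at (0,0) is 11.
  row1 ← row1 − (5)·row0  ⇒  L[1][0]=5, U row1=(0, 10, 2)
  row2 ← row2 − (2)·row0  ⇒  L[2][0]=2, U row2=(0, 7, 12)

L[2][0] = 2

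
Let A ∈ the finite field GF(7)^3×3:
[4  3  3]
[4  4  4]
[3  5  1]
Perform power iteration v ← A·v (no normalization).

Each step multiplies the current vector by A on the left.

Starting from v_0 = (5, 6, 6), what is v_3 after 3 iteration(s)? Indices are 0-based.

v_3 = (4, 3, 6)

v_0 = (5, 6, 6).
v_1 = A·v_0 = (0, 5, 2).
v_2 = A·v_1 = (0, 0, 6).
v_3 = A·v_2 = (4, 3, 6).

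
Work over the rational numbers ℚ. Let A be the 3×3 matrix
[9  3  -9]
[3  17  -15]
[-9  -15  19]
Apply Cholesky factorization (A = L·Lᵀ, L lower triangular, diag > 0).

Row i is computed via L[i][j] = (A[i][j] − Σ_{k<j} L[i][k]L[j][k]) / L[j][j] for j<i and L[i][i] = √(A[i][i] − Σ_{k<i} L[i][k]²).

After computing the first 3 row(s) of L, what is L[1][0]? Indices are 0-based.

Step 1: L[0][0] = √(9) = 3.
  L[1][0] = (3) / L[0][0] = 1.
Step 2: L[1][1] = √(16) = 4.
  L[2][0] = (-9) / L[0][0] = -3.
  L[2][1] = (-12) / L[1][1] = -3.
Step 3: L[2][2] = √(1) = 1.

L[1][0] = 1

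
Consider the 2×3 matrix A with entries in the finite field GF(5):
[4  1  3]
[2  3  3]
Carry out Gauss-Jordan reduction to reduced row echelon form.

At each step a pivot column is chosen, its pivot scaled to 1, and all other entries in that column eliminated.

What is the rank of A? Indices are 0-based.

[1] R0 /= 4  ⇒  (1, 4, 2)
     R1 -= 2·R0  ⇒  (0, 0, 4)
column 1 empty below row 1
[2] R1 /= 4  ⇒  (0, 0, 1)
     R0 -= 2·R1  ⇒  (1, 4, 0)

rank = 2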